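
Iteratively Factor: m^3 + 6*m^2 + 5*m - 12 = (m + 4)*(m^2 + 2*m - 3) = (m + 3)*(m + 4)*(m - 1)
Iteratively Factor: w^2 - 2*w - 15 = (w + 3)*(w - 5)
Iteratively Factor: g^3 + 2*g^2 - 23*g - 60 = (g + 4)*(g^2 - 2*g - 15) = (g - 5)*(g + 4)*(g + 3)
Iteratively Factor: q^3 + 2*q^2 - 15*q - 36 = (q - 4)*(q^2 + 6*q + 9) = (q - 4)*(q + 3)*(q + 3)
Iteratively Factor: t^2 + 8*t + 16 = (t + 4)*(t + 4)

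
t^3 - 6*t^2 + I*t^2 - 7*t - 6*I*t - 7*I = (t - 7)*(t + 1)*(t + I)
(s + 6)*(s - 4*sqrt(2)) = s^2 - 4*sqrt(2)*s + 6*s - 24*sqrt(2)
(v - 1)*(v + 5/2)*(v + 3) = v^3 + 9*v^2/2 + 2*v - 15/2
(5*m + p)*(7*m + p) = 35*m^2 + 12*m*p + p^2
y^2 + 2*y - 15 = (y - 3)*(y + 5)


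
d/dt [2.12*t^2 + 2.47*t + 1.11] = 4.24*t + 2.47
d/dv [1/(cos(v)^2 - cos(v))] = (-sin(v)/cos(v)^2 + 2*tan(v))/(cos(v) - 1)^2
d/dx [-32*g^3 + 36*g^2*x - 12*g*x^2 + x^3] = 36*g^2 - 24*g*x + 3*x^2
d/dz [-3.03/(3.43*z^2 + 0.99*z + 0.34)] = (20.7858*z + 2.9997)/(3.43*z^2 + 0.99*z + 0.34)^2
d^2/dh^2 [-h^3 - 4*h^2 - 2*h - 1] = -6*h - 8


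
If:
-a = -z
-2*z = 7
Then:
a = -7/2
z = -7/2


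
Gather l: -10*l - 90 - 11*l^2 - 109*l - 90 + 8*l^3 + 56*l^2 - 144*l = 8*l^3 + 45*l^2 - 263*l - 180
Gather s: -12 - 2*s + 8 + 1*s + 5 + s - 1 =0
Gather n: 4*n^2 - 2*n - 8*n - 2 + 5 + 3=4*n^2 - 10*n + 6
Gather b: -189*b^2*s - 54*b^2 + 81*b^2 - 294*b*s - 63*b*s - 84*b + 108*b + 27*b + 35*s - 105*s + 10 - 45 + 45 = b^2*(27 - 189*s) + b*(51 - 357*s) - 70*s + 10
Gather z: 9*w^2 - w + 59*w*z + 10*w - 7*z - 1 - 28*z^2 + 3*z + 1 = 9*w^2 + 9*w - 28*z^2 + z*(59*w - 4)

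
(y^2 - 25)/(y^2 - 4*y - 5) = (y + 5)/(y + 1)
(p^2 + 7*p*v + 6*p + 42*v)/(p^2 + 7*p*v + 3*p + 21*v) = (p + 6)/(p + 3)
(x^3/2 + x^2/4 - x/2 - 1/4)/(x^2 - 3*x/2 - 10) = (-2*x^3 - x^2 + 2*x + 1)/(2*(-2*x^2 + 3*x + 20))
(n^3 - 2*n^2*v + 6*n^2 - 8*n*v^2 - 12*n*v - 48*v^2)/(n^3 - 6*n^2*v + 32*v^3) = (-n - 6)/(-n + 4*v)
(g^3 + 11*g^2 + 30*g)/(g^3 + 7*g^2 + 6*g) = (g + 5)/(g + 1)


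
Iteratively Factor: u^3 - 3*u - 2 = (u - 2)*(u^2 + 2*u + 1) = (u - 2)*(u + 1)*(u + 1)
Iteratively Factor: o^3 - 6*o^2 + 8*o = (o)*(o^2 - 6*o + 8) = o*(o - 2)*(o - 4)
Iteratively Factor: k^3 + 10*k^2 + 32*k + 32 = (k + 4)*(k^2 + 6*k + 8) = (k + 4)^2*(k + 2)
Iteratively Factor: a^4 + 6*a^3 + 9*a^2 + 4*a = (a + 1)*(a^3 + 5*a^2 + 4*a) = (a + 1)*(a + 4)*(a^2 + a) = a*(a + 1)*(a + 4)*(a + 1)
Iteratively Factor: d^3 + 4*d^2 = (d)*(d^2 + 4*d) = d*(d + 4)*(d)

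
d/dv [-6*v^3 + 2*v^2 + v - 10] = -18*v^2 + 4*v + 1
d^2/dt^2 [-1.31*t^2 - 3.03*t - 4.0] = -2.62000000000000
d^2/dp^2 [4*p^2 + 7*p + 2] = 8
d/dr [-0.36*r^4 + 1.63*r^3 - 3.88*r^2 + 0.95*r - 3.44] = -1.44*r^3 + 4.89*r^2 - 7.76*r + 0.95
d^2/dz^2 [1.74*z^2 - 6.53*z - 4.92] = 3.48000000000000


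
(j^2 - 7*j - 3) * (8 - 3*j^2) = -3*j^4 + 21*j^3 + 17*j^2 - 56*j - 24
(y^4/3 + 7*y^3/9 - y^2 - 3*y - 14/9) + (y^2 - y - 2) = y^4/3 + 7*y^3/9 - 4*y - 32/9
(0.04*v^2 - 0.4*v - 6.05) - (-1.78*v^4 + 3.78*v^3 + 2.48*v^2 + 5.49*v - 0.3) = 1.78*v^4 - 3.78*v^3 - 2.44*v^2 - 5.89*v - 5.75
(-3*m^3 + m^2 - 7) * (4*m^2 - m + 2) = -12*m^5 + 7*m^4 - 7*m^3 - 26*m^2 + 7*m - 14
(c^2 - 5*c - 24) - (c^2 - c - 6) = -4*c - 18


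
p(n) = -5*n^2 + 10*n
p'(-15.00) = 160.00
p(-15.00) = -1275.00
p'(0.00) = 10.00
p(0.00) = 0.00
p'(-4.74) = 57.40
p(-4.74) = -159.74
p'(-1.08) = 20.80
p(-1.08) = -16.63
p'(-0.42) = 14.20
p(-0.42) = -5.08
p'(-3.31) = 43.10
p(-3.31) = -87.88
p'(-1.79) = 27.90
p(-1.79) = -33.92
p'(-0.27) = 12.70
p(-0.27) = -3.06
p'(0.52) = 4.80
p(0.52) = 3.85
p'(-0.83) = 18.30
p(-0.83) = -11.74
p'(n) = 10 - 10*n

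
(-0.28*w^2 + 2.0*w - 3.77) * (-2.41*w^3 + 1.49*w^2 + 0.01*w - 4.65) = 0.6748*w^5 - 5.2372*w^4 + 12.0629*w^3 - 4.2953*w^2 - 9.3377*w + 17.5305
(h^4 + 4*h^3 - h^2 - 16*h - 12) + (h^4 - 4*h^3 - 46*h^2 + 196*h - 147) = 2*h^4 - 47*h^2 + 180*h - 159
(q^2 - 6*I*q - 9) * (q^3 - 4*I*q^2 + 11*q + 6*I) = q^5 - 10*I*q^4 - 22*q^3 - 24*I*q^2 - 63*q - 54*I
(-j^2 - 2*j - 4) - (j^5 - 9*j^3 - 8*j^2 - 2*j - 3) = -j^5 + 9*j^3 + 7*j^2 - 1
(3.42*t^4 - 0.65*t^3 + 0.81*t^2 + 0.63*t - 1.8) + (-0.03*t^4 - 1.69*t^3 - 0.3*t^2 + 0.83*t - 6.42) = 3.39*t^4 - 2.34*t^3 + 0.51*t^2 + 1.46*t - 8.22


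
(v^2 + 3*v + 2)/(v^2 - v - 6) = (v + 1)/(v - 3)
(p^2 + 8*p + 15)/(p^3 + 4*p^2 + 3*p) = (p + 5)/(p*(p + 1))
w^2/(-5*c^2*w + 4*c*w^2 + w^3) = w/(-5*c^2 + 4*c*w + w^2)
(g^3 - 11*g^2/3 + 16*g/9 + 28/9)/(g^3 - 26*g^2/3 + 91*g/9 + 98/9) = (g - 2)/(g - 7)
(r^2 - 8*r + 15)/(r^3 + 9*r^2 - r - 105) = (r - 5)/(r^2 + 12*r + 35)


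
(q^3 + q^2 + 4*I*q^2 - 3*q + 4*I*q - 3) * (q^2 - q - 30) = q^5 + 4*I*q^4 - 34*q^3 - 30*q^2 - 124*I*q^2 + 93*q - 120*I*q + 90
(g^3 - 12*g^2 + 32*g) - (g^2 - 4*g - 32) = g^3 - 13*g^2 + 36*g + 32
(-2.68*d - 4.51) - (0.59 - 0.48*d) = -2.2*d - 5.1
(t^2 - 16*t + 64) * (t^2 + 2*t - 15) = t^4 - 14*t^3 + 17*t^2 + 368*t - 960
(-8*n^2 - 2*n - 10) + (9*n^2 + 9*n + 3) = n^2 + 7*n - 7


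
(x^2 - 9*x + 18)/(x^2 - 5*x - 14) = (-x^2 + 9*x - 18)/(-x^2 + 5*x + 14)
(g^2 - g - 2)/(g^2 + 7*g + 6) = (g - 2)/(g + 6)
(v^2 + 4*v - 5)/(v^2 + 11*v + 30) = (v - 1)/(v + 6)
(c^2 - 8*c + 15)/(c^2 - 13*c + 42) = (c^2 - 8*c + 15)/(c^2 - 13*c + 42)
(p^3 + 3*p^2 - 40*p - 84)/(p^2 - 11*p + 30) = (p^2 + 9*p + 14)/(p - 5)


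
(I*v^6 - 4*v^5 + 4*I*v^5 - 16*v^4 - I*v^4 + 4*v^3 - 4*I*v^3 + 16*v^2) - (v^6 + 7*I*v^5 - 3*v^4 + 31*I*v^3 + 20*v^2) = -v^6 + I*v^6 - 4*v^5 - 3*I*v^5 - 13*v^4 - I*v^4 + 4*v^3 - 35*I*v^3 - 4*v^2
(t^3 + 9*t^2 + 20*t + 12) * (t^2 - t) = t^5 + 8*t^4 + 11*t^3 - 8*t^2 - 12*t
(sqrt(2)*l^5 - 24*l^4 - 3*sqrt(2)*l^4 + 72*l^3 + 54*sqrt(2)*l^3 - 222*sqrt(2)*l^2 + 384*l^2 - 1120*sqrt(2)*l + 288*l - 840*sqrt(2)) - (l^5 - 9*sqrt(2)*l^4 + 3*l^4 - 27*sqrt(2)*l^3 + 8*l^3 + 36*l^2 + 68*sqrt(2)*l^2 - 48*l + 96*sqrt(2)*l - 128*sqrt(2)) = -l^5 + sqrt(2)*l^5 - 27*l^4 + 6*sqrt(2)*l^4 + 64*l^3 + 81*sqrt(2)*l^3 - 290*sqrt(2)*l^2 + 348*l^2 - 1216*sqrt(2)*l + 336*l - 712*sqrt(2)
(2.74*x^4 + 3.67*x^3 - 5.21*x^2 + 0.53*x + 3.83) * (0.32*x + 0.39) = 0.8768*x^5 + 2.243*x^4 - 0.2359*x^3 - 1.8623*x^2 + 1.4323*x + 1.4937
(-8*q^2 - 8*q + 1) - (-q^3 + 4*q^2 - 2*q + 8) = q^3 - 12*q^2 - 6*q - 7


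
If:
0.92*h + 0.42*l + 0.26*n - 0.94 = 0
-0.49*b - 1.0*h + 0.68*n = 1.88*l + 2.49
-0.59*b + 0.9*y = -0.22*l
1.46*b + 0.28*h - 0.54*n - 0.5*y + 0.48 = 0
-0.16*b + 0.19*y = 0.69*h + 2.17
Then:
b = 5.50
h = -3.65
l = 3.26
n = 11.26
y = 2.81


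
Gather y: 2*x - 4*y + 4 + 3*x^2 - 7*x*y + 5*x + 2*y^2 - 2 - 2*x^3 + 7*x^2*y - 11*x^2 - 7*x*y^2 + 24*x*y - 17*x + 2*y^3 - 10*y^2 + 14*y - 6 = -2*x^3 - 8*x^2 - 10*x + 2*y^3 + y^2*(-7*x - 8) + y*(7*x^2 + 17*x + 10) - 4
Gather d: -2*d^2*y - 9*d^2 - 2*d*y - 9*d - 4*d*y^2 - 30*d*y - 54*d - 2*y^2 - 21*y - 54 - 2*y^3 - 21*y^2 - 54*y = d^2*(-2*y - 9) + d*(-4*y^2 - 32*y - 63) - 2*y^3 - 23*y^2 - 75*y - 54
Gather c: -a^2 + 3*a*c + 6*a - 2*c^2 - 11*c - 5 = -a^2 + 6*a - 2*c^2 + c*(3*a - 11) - 5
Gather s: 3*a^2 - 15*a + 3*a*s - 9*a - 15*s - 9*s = 3*a^2 - 24*a + s*(3*a - 24)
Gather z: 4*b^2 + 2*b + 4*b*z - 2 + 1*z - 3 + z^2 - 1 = 4*b^2 + 2*b + z^2 + z*(4*b + 1) - 6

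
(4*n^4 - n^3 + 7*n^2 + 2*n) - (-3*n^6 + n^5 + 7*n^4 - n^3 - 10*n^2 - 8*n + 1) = 3*n^6 - n^5 - 3*n^4 + 17*n^2 + 10*n - 1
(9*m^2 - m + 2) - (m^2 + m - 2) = 8*m^2 - 2*m + 4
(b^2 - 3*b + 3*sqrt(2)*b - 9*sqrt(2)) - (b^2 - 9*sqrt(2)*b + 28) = -3*b + 12*sqrt(2)*b - 28 - 9*sqrt(2)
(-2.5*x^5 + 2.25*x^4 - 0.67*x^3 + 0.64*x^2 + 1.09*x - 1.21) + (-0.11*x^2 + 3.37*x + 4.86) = -2.5*x^5 + 2.25*x^4 - 0.67*x^3 + 0.53*x^2 + 4.46*x + 3.65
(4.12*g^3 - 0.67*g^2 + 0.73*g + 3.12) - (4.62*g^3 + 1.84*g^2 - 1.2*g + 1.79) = -0.5*g^3 - 2.51*g^2 + 1.93*g + 1.33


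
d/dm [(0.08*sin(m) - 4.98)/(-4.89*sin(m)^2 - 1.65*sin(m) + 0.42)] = (0.3912*sin(m)^2 - 48.7044*sin(m) - 8.1834)*cos(m)/(23.9121*sin(m)^4 + 16.137*sin(m)^3 - 1.3851*sin(m)^2 - 1.386*sin(m) + 0.1764)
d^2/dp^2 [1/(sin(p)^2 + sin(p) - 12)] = (-4*sin(p)^4 - 3*sin(p)^3 - 43*sin(p)^2 - 6*sin(p) + 26)/(sin(p)^2 + sin(p) - 12)^3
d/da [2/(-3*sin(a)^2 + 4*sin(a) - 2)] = 4*(3*sin(a) - 2)*cos(a)/(3*sin(a)^2 - 4*sin(a) + 2)^2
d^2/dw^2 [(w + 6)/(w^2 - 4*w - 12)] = 2*((-3*w - 2)*(-w^2 + 4*w + 12) - 4*(w - 2)^2*(w + 6))/(-w^2 + 4*w + 12)^3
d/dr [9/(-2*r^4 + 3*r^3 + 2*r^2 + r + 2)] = 9*(8*r^3 - 9*r^2 - 4*r - 1)/(-2*r^4 + 3*r^3 + 2*r^2 + r + 2)^2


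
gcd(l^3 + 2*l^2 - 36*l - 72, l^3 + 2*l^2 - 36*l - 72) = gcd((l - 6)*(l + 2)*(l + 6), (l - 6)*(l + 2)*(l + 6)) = l^3 + 2*l^2 - 36*l - 72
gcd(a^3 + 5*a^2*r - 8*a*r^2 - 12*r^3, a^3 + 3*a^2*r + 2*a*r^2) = a + r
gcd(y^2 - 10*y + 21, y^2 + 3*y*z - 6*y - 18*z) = 1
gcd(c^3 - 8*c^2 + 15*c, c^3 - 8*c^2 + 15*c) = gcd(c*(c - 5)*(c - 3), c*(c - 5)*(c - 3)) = c^3 - 8*c^2 + 15*c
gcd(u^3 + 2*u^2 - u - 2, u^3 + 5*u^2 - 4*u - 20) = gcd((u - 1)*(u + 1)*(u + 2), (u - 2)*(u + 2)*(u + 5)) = u + 2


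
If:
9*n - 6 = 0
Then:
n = 2/3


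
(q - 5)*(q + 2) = q^2 - 3*q - 10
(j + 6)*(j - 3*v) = j^2 - 3*j*v + 6*j - 18*v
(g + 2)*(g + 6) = g^2 + 8*g + 12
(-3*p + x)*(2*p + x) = -6*p^2 - p*x + x^2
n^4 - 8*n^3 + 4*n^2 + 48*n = n*(n - 6)*(n - 4)*(n + 2)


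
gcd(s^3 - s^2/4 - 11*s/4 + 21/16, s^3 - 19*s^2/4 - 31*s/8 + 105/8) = s^2 + s/4 - 21/8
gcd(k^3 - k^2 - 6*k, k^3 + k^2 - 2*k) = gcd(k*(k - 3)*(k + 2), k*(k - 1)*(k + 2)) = k^2 + 2*k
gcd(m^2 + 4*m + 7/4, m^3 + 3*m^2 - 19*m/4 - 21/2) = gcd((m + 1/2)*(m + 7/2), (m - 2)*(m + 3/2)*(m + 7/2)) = m + 7/2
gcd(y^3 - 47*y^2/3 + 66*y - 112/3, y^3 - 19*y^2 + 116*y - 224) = y^2 - 15*y + 56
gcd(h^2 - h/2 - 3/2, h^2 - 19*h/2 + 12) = h - 3/2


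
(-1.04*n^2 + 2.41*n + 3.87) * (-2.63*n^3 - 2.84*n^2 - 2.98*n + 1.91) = 2.7352*n^5 - 3.3847*n^4 - 13.9233*n^3 - 20.159*n^2 - 6.9295*n + 7.3917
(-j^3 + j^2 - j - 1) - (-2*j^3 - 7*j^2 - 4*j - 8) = j^3 + 8*j^2 + 3*j + 7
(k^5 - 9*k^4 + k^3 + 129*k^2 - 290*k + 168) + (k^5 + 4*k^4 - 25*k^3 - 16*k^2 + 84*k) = 2*k^5 - 5*k^4 - 24*k^3 + 113*k^2 - 206*k + 168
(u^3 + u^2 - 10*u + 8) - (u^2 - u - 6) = u^3 - 9*u + 14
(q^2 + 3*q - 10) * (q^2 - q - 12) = q^4 + 2*q^3 - 25*q^2 - 26*q + 120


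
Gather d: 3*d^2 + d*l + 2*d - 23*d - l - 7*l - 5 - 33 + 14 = 3*d^2 + d*(l - 21) - 8*l - 24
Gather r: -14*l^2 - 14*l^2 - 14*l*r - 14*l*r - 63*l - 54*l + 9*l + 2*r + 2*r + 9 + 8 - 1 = -28*l^2 - 108*l + r*(4 - 28*l) + 16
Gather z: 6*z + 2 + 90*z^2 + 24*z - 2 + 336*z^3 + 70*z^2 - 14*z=336*z^3 + 160*z^2 + 16*z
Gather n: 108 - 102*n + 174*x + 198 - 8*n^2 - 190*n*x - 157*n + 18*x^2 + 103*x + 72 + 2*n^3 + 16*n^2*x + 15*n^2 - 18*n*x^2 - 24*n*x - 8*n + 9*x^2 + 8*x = 2*n^3 + n^2*(16*x + 7) + n*(-18*x^2 - 214*x - 267) + 27*x^2 + 285*x + 378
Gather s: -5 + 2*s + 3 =2*s - 2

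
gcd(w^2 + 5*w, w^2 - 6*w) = w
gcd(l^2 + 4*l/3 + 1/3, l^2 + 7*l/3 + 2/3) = l + 1/3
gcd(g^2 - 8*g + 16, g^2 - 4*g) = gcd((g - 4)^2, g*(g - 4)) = g - 4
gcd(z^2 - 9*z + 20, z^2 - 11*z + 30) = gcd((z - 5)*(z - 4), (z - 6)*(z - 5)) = z - 5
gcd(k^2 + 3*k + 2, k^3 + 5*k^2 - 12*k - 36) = k + 2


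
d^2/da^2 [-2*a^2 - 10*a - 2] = -4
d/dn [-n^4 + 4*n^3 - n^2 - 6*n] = -4*n^3 + 12*n^2 - 2*n - 6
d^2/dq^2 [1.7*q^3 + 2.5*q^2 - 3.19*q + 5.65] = 10.2*q + 5.0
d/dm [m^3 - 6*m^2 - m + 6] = 3*m^2 - 12*m - 1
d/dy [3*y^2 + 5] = 6*y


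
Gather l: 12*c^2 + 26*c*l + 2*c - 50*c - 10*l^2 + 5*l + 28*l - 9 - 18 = 12*c^2 - 48*c - 10*l^2 + l*(26*c + 33) - 27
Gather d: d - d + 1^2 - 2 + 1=0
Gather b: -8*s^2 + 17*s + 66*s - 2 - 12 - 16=-8*s^2 + 83*s - 30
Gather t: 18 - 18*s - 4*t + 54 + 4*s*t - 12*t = -18*s + t*(4*s - 16) + 72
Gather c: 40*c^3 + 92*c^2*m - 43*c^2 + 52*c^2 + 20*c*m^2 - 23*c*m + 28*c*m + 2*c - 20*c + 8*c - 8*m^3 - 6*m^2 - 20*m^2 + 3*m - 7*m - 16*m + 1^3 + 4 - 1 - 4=40*c^3 + c^2*(92*m + 9) + c*(20*m^2 + 5*m - 10) - 8*m^3 - 26*m^2 - 20*m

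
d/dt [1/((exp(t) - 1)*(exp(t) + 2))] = (-2*exp(t) - 1)*exp(t)/(exp(4*t) + 2*exp(3*t) - 3*exp(2*t) - 4*exp(t) + 4)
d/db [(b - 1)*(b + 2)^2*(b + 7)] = 4*b^3 + 30*b^2 + 42*b - 4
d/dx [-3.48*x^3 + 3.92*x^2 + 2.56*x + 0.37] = -10.44*x^2 + 7.84*x + 2.56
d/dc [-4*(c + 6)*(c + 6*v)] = -8*c - 24*v - 24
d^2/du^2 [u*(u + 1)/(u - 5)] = 60/(u^3 - 15*u^2 + 75*u - 125)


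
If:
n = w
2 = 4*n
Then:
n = 1/2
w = 1/2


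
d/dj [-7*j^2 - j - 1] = -14*j - 1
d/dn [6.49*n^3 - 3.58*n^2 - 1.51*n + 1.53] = 19.47*n^2 - 7.16*n - 1.51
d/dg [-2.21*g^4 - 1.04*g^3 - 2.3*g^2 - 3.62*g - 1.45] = -8.84*g^3 - 3.12*g^2 - 4.6*g - 3.62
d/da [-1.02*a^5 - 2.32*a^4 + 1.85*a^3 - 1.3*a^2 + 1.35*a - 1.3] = -5.1*a^4 - 9.28*a^3 + 5.55*a^2 - 2.6*a + 1.35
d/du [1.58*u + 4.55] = 1.58000000000000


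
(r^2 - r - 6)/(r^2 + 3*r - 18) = (r + 2)/(r + 6)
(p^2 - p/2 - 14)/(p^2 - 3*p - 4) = (p + 7/2)/(p + 1)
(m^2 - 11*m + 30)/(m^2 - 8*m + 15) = (m - 6)/(m - 3)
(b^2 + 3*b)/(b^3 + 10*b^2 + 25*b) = (b + 3)/(b^2 + 10*b + 25)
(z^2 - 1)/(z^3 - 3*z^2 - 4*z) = (z - 1)/(z*(z - 4))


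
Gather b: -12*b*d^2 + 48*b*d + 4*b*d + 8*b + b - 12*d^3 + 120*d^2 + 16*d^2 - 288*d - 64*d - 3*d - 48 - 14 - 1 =b*(-12*d^2 + 52*d + 9) - 12*d^3 + 136*d^2 - 355*d - 63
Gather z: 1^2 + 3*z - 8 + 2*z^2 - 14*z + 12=2*z^2 - 11*z + 5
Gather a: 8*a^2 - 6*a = 8*a^2 - 6*a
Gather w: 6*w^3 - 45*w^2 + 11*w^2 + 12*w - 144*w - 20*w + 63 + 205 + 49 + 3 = 6*w^3 - 34*w^2 - 152*w + 320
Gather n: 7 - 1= 6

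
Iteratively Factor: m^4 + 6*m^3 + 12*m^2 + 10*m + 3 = (m + 3)*(m^3 + 3*m^2 + 3*m + 1) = (m + 1)*(m + 3)*(m^2 + 2*m + 1) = (m + 1)^2*(m + 3)*(m + 1)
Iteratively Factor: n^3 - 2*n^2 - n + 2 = (n - 2)*(n^2 - 1) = (n - 2)*(n + 1)*(n - 1)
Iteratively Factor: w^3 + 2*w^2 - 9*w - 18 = (w + 3)*(w^2 - w - 6) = (w - 3)*(w + 3)*(w + 2)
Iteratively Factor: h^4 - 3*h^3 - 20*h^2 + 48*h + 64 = (h - 4)*(h^3 + h^2 - 16*h - 16) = (h - 4)*(h + 1)*(h^2 - 16) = (h - 4)^2*(h + 1)*(h + 4)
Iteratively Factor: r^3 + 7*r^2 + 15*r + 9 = (r + 3)*(r^2 + 4*r + 3) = (r + 3)^2*(r + 1)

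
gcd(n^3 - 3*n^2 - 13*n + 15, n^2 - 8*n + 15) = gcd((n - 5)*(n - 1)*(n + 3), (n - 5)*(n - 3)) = n - 5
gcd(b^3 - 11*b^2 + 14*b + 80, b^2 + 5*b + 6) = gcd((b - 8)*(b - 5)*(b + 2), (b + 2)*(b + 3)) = b + 2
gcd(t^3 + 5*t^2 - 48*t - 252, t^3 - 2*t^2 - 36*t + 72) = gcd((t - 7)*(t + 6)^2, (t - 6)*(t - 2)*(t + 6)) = t + 6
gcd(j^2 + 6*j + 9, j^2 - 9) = j + 3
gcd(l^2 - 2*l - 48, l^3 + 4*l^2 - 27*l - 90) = l + 6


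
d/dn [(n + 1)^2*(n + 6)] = (n + 1)*(3*n + 13)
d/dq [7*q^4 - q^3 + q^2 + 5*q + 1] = 28*q^3 - 3*q^2 + 2*q + 5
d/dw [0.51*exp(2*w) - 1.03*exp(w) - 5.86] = (1.02*exp(w) - 1.03)*exp(w)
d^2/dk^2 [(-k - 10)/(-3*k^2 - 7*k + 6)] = 2*((k + 10)*(6*k + 7)^2 - (9*k + 37)*(3*k^2 + 7*k - 6))/(3*k^2 + 7*k - 6)^3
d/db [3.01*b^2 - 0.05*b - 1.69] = 6.02*b - 0.05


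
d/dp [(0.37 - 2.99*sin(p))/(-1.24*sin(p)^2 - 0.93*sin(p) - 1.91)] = (-3.7076*sin(p)^2 + 0.9176*sin(p) + 6.055)*cos(p)/(1.5376*sin(p)^4 + 2.3064*sin(p)^3 + 5.6017*sin(p)^2 + 3.5526*sin(p) + 3.6481)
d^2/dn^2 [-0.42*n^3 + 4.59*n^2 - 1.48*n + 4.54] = 9.18 - 2.52*n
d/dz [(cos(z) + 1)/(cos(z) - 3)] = 4*sin(z)/(cos(z) - 3)^2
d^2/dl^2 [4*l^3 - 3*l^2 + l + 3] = 24*l - 6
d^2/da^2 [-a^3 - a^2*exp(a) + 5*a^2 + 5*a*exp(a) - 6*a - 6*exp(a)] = -a^2*exp(a) + a*exp(a) - 6*a + 2*exp(a) + 10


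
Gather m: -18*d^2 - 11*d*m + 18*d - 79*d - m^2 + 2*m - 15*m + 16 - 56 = -18*d^2 - 61*d - m^2 + m*(-11*d - 13) - 40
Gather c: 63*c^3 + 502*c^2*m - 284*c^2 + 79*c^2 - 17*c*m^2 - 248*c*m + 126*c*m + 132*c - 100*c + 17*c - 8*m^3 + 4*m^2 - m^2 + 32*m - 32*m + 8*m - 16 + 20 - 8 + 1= 63*c^3 + c^2*(502*m - 205) + c*(-17*m^2 - 122*m + 49) - 8*m^3 + 3*m^2 + 8*m - 3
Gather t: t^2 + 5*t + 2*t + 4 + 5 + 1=t^2 + 7*t + 10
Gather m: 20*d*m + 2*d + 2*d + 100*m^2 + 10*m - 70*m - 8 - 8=4*d + 100*m^2 + m*(20*d - 60) - 16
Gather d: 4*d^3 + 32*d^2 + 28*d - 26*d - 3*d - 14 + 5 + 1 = 4*d^3 + 32*d^2 - d - 8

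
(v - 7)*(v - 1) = v^2 - 8*v + 7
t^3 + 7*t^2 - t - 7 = (t - 1)*(t + 1)*(t + 7)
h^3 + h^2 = h^2*(h + 1)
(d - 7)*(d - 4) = d^2 - 11*d + 28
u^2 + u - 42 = (u - 6)*(u + 7)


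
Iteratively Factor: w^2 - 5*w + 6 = (w - 3)*(w - 2)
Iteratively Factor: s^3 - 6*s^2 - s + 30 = (s - 3)*(s^2 - 3*s - 10) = (s - 5)*(s - 3)*(s + 2)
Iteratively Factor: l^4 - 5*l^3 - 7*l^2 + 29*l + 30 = (l - 3)*(l^3 - 2*l^2 - 13*l - 10) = (l - 3)*(l + 1)*(l^2 - 3*l - 10) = (l - 5)*(l - 3)*(l + 1)*(l + 2)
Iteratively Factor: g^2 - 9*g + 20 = (g - 4)*(g - 5)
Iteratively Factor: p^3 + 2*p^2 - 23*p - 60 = (p + 3)*(p^2 - p - 20) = (p - 5)*(p + 3)*(p + 4)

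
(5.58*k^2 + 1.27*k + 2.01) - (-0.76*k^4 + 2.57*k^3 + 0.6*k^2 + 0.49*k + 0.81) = 0.76*k^4 - 2.57*k^3 + 4.98*k^2 + 0.78*k + 1.2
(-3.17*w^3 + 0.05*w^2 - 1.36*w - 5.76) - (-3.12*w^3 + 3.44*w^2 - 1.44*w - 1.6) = -0.0499999999999998*w^3 - 3.39*w^2 + 0.0799999999999998*w - 4.16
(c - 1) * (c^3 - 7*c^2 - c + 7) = c^4 - 8*c^3 + 6*c^2 + 8*c - 7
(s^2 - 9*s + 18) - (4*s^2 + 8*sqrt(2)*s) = -3*s^2 - 8*sqrt(2)*s - 9*s + 18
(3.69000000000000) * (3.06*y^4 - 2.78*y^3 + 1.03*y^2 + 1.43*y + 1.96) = 11.2914*y^4 - 10.2582*y^3 + 3.8007*y^2 + 5.2767*y + 7.2324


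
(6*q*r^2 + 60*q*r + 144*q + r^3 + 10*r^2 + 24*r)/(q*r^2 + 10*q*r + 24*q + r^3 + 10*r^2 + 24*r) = (6*q + r)/(q + r)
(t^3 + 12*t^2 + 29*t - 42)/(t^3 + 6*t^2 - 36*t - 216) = (t^2 + 6*t - 7)/(t^2 - 36)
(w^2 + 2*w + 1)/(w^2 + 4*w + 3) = (w + 1)/(w + 3)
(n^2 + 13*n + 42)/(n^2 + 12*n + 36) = (n + 7)/(n + 6)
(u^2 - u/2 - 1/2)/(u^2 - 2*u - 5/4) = 2*(u - 1)/(2*u - 5)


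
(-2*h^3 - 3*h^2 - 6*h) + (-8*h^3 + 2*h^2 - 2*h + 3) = -10*h^3 - h^2 - 8*h + 3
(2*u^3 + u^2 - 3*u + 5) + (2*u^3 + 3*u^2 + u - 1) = 4*u^3 + 4*u^2 - 2*u + 4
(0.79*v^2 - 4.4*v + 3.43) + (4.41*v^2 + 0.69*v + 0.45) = 5.2*v^2 - 3.71*v + 3.88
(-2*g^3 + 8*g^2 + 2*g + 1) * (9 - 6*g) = 12*g^4 - 66*g^3 + 60*g^2 + 12*g + 9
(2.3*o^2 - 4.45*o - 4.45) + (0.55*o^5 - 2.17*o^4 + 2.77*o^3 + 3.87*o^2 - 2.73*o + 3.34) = 0.55*o^5 - 2.17*o^4 + 2.77*o^3 + 6.17*o^2 - 7.18*o - 1.11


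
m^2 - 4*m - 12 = (m - 6)*(m + 2)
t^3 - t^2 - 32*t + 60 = (t - 5)*(t - 2)*(t + 6)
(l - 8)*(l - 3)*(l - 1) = l^3 - 12*l^2 + 35*l - 24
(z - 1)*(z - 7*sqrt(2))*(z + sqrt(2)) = z^3 - 6*sqrt(2)*z^2 - z^2 - 14*z + 6*sqrt(2)*z + 14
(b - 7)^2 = b^2 - 14*b + 49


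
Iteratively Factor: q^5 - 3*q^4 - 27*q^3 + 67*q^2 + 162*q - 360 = (q + 3)*(q^4 - 6*q^3 - 9*q^2 + 94*q - 120) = (q - 3)*(q + 3)*(q^3 - 3*q^2 - 18*q + 40) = (q - 3)*(q - 2)*(q + 3)*(q^2 - q - 20) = (q - 5)*(q - 3)*(q - 2)*(q + 3)*(q + 4)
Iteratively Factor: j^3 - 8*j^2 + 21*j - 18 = (j - 2)*(j^2 - 6*j + 9) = (j - 3)*(j - 2)*(j - 3)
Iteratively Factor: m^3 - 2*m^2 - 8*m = (m)*(m^2 - 2*m - 8) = m*(m + 2)*(m - 4)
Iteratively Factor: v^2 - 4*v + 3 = (v - 1)*(v - 3)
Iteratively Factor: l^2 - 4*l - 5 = (l - 5)*(l + 1)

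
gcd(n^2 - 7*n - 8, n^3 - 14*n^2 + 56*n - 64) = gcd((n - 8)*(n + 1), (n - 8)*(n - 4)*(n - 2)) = n - 8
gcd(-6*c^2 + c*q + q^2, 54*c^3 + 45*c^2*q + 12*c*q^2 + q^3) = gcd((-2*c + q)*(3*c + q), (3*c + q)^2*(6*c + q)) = 3*c + q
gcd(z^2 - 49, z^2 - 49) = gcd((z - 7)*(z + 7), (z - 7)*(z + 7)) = z^2 - 49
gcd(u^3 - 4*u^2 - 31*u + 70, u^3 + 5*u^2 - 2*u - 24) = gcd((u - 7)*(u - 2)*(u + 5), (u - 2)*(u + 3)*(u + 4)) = u - 2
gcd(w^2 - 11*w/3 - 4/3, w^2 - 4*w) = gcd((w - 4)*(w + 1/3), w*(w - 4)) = w - 4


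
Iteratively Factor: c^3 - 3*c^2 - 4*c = (c)*(c^2 - 3*c - 4) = c*(c + 1)*(c - 4)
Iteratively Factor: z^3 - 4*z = (z)*(z^2 - 4) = z*(z - 2)*(z + 2)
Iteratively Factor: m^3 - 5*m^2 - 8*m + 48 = (m - 4)*(m^2 - m - 12) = (m - 4)^2*(m + 3)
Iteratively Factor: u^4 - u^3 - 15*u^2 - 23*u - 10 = (u + 1)*(u^3 - 2*u^2 - 13*u - 10) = (u + 1)^2*(u^2 - 3*u - 10) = (u + 1)^2*(u + 2)*(u - 5)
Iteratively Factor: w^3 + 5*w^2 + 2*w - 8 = (w + 4)*(w^2 + w - 2) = (w + 2)*(w + 4)*(w - 1)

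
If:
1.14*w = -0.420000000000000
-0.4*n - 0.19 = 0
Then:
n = -0.48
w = -0.37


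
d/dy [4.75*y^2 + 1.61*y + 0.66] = 9.5*y + 1.61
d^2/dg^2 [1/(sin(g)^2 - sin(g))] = (-4 - 1/sin(g) + 4/sin(g)^2 - 2/sin(g)^3)/(sin(g) - 1)^2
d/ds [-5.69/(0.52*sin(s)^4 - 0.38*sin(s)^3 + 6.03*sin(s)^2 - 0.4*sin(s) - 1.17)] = (11.8352*sin(s)^3 - 6.4866*sin(s)^2 + 68.6214*sin(s) - 2.276)*cos(s)/(-0.52*sin(s)^4 + 0.38*sin(s)^3 - 6.03*sin(s)^2 + 0.4*sin(s) + 1.17)^2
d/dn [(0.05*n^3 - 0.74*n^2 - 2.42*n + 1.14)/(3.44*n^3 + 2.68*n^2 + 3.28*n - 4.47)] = (2.6796*n^4 + 16.9776*n^3 - 8.3769*n^2 + 0.505199999999999*n + 7.0782)/(11.8336*n^6 + 18.4384*n^5 + 29.7488*n^4 - 13.1728*n^3 - 13.2008*n^2 - 29.3232*n + 19.9809)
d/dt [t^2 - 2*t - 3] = 2*t - 2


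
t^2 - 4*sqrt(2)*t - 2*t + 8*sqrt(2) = (t - 2)*(t - 4*sqrt(2))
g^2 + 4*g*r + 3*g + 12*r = (g + 3)*(g + 4*r)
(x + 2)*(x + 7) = x^2 + 9*x + 14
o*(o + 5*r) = o^2 + 5*o*r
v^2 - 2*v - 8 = (v - 4)*(v + 2)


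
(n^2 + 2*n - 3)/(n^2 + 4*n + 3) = (n - 1)/(n + 1)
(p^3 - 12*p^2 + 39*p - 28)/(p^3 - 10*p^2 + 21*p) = (p^2 - 5*p + 4)/(p*(p - 3))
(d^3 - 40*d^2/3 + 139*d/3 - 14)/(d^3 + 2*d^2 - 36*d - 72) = (3*d^2 - 22*d + 7)/(3*(d^2 + 8*d + 12))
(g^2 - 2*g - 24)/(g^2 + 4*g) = (g - 6)/g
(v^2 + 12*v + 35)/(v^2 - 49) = (v + 5)/(v - 7)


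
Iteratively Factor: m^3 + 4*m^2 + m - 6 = (m + 2)*(m^2 + 2*m - 3) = (m - 1)*(m + 2)*(m + 3)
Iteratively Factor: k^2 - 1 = (k - 1)*(k + 1)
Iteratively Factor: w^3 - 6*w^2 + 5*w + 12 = (w + 1)*(w^2 - 7*w + 12) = (w - 3)*(w + 1)*(w - 4)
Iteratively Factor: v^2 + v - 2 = (v + 2)*(v - 1)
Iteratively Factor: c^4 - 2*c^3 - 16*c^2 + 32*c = (c - 2)*(c^3 - 16*c) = (c - 4)*(c - 2)*(c^2 + 4*c) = (c - 4)*(c - 2)*(c + 4)*(c)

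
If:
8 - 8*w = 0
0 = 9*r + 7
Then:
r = -7/9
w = 1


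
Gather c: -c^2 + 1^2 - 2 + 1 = -c^2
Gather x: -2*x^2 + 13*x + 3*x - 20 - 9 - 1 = -2*x^2 + 16*x - 30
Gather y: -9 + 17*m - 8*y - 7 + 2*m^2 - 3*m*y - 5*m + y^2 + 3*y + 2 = 2*m^2 + 12*m + y^2 + y*(-3*m - 5) - 14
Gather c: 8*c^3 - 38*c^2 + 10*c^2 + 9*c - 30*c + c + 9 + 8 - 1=8*c^3 - 28*c^2 - 20*c + 16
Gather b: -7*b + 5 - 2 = 3 - 7*b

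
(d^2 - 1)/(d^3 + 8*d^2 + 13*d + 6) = (d - 1)/(d^2 + 7*d + 6)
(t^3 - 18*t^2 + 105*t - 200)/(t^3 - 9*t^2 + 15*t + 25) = (t - 8)/(t + 1)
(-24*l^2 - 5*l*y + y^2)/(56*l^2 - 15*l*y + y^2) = (3*l + y)/(-7*l + y)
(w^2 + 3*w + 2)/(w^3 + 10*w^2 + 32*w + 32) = (w + 1)/(w^2 + 8*w + 16)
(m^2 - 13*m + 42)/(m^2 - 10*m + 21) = (m - 6)/(m - 3)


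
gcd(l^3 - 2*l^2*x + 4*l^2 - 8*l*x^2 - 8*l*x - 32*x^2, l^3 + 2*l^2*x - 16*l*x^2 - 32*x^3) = -l^2 + 2*l*x + 8*x^2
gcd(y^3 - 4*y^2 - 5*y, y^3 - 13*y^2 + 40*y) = y^2 - 5*y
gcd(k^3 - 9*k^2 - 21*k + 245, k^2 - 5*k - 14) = k - 7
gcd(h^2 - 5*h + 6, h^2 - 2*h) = h - 2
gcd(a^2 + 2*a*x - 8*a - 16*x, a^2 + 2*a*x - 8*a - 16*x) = a^2 + 2*a*x - 8*a - 16*x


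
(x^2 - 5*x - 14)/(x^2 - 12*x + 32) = (x^2 - 5*x - 14)/(x^2 - 12*x + 32)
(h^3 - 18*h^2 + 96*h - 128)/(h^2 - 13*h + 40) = (h^2 - 10*h + 16)/(h - 5)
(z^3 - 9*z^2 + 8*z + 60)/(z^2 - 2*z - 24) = (z^2 - 3*z - 10)/(z + 4)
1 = 1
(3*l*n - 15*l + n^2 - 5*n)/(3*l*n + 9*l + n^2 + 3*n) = (n - 5)/(n + 3)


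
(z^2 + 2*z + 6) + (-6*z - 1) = z^2 - 4*z + 5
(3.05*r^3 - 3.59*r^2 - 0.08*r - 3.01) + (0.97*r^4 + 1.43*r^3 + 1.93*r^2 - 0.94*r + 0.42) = 0.97*r^4 + 4.48*r^3 - 1.66*r^2 - 1.02*r - 2.59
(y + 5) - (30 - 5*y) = 6*y - 25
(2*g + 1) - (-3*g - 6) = 5*g + 7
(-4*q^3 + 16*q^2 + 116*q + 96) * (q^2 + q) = -4*q^5 + 12*q^4 + 132*q^3 + 212*q^2 + 96*q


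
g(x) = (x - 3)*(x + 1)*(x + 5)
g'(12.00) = 491.00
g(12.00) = 1989.00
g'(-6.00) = 59.00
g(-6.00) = -45.00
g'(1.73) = 6.36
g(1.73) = -23.33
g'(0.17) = -11.89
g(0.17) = -17.12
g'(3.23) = 37.68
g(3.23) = 8.01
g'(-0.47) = -15.16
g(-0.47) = -8.33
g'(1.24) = -0.95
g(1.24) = -24.60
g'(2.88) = 29.16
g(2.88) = -3.67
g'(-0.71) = -15.75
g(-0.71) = -4.62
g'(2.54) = 21.59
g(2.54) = -12.28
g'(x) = (x - 3)*(x + 1) + (x - 3)*(x + 5) + (x + 1)*(x + 5) = 3*x^2 + 6*x - 13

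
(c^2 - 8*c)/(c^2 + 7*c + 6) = c*(c - 8)/(c^2 + 7*c + 6)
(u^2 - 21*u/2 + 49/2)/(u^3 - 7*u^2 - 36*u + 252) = (u - 7/2)/(u^2 - 36)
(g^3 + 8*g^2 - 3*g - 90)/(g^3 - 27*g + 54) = (g + 5)/(g - 3)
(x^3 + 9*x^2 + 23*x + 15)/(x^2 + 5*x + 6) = (x^2 + 6*x + 5)/(x + 2)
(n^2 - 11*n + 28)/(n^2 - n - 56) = (-n^2 + 11*n - 28)/(-n^2 + n + 56)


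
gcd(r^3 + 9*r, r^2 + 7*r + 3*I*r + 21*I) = r + 3*I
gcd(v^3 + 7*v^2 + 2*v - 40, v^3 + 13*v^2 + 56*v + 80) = v^2 + 9*v + 20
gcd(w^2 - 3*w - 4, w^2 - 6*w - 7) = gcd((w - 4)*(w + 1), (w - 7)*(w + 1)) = w + 1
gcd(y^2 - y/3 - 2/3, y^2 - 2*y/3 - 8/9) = y + 2/3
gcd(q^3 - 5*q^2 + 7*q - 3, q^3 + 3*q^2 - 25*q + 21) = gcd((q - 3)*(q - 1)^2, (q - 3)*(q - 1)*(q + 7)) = q^2 - 4*q + 3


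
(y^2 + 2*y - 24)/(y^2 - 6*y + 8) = (y + 6)/(y - 2)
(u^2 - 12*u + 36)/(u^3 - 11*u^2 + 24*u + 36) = 1/(u + 1)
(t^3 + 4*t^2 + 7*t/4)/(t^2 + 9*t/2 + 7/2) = t*(2*t + 1)/(2*(t + 1))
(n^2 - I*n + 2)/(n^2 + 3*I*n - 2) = (n - 2*I)/(n + 2*I)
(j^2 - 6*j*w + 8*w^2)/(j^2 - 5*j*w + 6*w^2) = (-j + 4*w)/(-j + 3*w)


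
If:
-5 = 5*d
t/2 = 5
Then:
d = -1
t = 10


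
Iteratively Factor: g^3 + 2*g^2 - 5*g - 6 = (g + 3)*(g^2 - g - 2) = (g - 2)*(g + 3)*(g + 1)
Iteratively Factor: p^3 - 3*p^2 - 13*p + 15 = (p - 1)*(p^2 - 2*p - 15) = (p - 1)*(p + 3)*(p - 5)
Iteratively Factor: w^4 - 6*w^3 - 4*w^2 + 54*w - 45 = (w + 3)*(w^3 - 9*w^2 + 23*w - 15) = (w - 3)*(w + 3)*(w^2 - 6*w + 5) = (w - 5)*(w - 3)*(w + 3)*(w - 1)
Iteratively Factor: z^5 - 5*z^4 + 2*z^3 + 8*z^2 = (z + 1)*(z^4 - 6*z^3 + 8*z^2) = (z - 2)*(z + 1)*(z^3 - 4*z^2) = (z - 4)*(z - 2)*(z + 1)*(z^2) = z*(z - 4)*(z - 2)*(z + 1)*(z)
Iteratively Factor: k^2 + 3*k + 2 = (k + 2)*(k + 1)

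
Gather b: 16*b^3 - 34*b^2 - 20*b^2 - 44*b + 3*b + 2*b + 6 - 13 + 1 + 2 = 16*b^3 - 54*b^2 - 39*b - 4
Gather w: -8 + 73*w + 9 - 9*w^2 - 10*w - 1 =-9*w^2 + 63*w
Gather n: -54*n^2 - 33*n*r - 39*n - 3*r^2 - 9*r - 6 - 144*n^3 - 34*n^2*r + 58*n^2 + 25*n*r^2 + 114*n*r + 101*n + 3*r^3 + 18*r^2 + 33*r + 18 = -144*n^3 + n^2*(4 - 34*r) + n*(25*r^2 + 81*r + 62) + 3*r^3 + 15*r^2 + 24*r + 12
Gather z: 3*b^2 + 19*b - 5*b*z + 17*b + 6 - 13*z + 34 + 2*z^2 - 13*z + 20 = 3*b^2 + 36*b + 2*z^2 + z*(-5*b - 26) + 60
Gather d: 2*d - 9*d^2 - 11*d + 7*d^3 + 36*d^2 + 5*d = 7*d^3 + 27*d^2 - 4*d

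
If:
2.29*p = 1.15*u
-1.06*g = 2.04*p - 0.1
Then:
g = 0.0943396226415094 - 0.966466177803411*u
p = 0.502183406113537*u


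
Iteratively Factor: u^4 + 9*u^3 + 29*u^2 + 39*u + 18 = (u + 3)*(u^3 + 6*u^2 + 11*u + 6) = (u + 1)*(u + 3)*(u^2 + 5*u + 6) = (u + 1)*(u + 2)*(u + 3)*(u + 3)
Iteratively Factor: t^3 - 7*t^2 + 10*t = (t)*(t^2 - 7*t + 10) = t*(t - 5)*(t - 2)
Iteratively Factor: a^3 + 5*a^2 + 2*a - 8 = (a + 2)*(a^2 + 3*a - 4) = (a + 2)*(a + 4)*(a - 1)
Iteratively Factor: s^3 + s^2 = (s)*(s^2 + s) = s^2*(s + 1)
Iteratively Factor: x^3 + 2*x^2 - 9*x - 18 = (x + 3)*(x^2 - x - 6) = (x - 3)*(x + 3)*(x + 2)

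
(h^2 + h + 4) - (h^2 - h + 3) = 2*h + 1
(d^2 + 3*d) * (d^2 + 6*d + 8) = d^4 + 9*d^3 + 26*d^2 + 24*d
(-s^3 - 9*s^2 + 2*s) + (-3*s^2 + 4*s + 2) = -s^3 - 12*s^2 + 6*s + 2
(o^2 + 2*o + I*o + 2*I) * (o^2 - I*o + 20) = o^4 + 2*o^3 + 21*o^2 + 42*o + 20*I*o + 40*I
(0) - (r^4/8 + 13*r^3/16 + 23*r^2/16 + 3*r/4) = -r^4/8 - 13*r^3/16 - 23*r^2/16 - 3*r/4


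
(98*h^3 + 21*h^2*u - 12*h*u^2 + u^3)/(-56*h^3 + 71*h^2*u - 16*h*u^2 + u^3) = (-14*h^2 - 5*h*u + u^2)/(8*h^2 - 9*h*u + u^2)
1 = 1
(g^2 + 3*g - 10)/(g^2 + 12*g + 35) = (g - 2)/(g + 7)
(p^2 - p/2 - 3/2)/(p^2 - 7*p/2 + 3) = (p + 1)/(p - 2)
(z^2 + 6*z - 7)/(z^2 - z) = (z + 7)/z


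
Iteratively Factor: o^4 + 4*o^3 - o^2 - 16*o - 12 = (o - 2)*(o^3 + 6*o^2 + 11*o + 6) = (o - 2)*(o + 1)*(o^2 + 5*o + 6) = (o - 2)*(o + 1)*(o + 3)*(o + 2)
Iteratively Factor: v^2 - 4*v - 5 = (v + 1)*(v - 5)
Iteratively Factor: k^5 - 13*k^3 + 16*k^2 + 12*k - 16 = (k - 1)*(k^4 + k^3 - 12*k^2 + 4*k + 16) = (k - 1)*(k + 1)*(k^3 - 12*k + 16) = (k - 2)*(k - 1)*(k + 1)*(k^2 + 2*k - 8) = (k - 2)*(k - 1)*(k + 1)*(k + 4)*(k - 2)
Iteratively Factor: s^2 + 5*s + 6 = (s + 3)*(s + 2)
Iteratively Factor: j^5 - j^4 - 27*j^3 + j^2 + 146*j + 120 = (j + 1)*(j^4 - 2*j^3 - 25*j^2 + 26*j + 120) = (j + 1)*(j + 2)*(j^3 - 4*j^2 - 17*j + 60) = (j + 1)*(j + 2)*(j + 4)*(j^2 - 8*j + 15) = (j - 3)*(j + 1)*(j + 2)*(j + 4)*(j - 5)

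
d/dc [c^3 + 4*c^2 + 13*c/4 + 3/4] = 3*c^2 + 8*c + 13/4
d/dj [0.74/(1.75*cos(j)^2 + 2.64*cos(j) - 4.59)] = (2.59*cos(j) + 1.9536)*sin(j)/(1.75*cos(j)^2 + 2.64*cos(j) - 4.59)^2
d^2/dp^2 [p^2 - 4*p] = 2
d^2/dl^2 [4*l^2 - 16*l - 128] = 8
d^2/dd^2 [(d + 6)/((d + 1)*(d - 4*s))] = 2*((d + 1)^2*(d + 6) - (d + 1)^2*(d - 4*s) + (d + 1)*(d + 6)*(d - 4*s) - (d + 1)*(d - 4*s)^2 + (d + 6)*(d - 4*s)^2)/((d + 1)^3*(d - 4*s)^3)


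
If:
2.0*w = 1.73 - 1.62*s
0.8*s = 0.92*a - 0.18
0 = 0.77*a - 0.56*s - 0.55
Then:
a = 3.37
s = 3.64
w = -2.09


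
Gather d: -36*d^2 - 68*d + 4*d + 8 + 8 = -36*d^2 - 64*d + 16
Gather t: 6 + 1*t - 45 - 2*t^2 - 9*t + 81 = -2*t^2 - 8*t + 42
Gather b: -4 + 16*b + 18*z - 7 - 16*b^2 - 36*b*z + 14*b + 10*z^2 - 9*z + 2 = -16*b^2 + b*(30 - 36*z) + 10*z^2 + 9*z - 9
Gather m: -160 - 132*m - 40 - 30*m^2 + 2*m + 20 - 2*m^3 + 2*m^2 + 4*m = -2*m^3 - 28*m^2 - 126*m - 180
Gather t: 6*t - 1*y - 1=6*t - y - 1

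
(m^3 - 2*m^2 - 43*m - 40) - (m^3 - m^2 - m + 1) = -m^2 - 42*m - 41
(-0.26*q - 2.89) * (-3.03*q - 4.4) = 0.7878*q^2 + 9.9007*q + 12.716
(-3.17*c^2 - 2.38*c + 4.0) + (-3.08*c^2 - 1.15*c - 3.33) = -6.25*c^2 - 3.53*c + 0.67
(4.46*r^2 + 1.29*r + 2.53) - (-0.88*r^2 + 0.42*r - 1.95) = 5.34*r^2 + 0.87*r + 4.48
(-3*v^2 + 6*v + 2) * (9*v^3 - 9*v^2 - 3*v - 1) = -27*v^5 + 81*v^4 - 27*v^3 - 33*v^2 - 12*v - 2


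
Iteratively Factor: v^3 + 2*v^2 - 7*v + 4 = (v - 1)*(v^2 + 3*v - 4) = (v - 1)*(v + 4)*(v - 1)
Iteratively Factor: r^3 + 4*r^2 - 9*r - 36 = (r + 3)*(r^2 + r - 12) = (r - 3)*(r + 3)*(r + 4)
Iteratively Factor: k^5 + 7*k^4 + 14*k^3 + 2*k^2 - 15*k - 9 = (k + 1)*(k^4 + 6*k^3 + 8*k^2 - 6*k - 9) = (k + 1)^2*(k^3 + 5*k^2 + 3*k - 9) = (k + 1)^2*(k + 3)*(k^2 + 2*k - 3) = (k + 1)^2*(k + 3)^2*(k - 1)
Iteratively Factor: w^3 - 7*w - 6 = (w - 3)*(w^2 + 3*w + 2) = (w - 3)*(w + 1)*(w + 2)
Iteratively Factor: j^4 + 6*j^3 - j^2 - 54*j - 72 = (j + 2)*(j^3 + 4*j^2 - 9*j - 36) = (j - 3)*(j + 2)*(j^2 + 7*j + 12) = (j - 3)*(j + 2)*(j + 4)*(j + 3)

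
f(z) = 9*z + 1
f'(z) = 9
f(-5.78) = -51.02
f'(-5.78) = 9.00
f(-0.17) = -0.53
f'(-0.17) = 9.00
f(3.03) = 28.27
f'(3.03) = 9.00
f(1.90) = 18.10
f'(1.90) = 9.00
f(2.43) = 22.87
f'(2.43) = 9.00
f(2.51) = 23.59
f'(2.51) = 9.00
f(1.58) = 15.22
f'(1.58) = 9.00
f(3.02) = 28.18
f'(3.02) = 9.00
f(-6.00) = -53.00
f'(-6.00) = 9.00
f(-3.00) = -26.00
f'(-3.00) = 9.00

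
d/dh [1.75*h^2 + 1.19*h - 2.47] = 3.5*h + 1.19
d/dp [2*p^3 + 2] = 6*p^2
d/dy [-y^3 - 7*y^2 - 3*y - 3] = -3*y^2 - 14*y - 3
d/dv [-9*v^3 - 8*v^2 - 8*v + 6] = -27*v^2 - 16*v - 8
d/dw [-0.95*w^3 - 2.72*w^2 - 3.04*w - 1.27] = -2.85*w^2 - 5.44*w - 3.04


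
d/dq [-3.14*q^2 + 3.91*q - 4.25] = 3.91 - 6.28*q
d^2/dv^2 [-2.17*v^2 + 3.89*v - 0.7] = -4.34000000000000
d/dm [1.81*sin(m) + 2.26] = 1.81*cos(m)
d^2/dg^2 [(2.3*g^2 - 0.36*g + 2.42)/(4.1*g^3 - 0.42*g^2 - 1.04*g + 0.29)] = (77.326*g^6 - 36.3096*g^5 + 550.72512*g^4 - 110.168008*g^3 - 52.534632*g^2 - 11.185032*g + 5.994164)/(68.921*g^9 - 21.1806*g^8 - 50.27748*g^7 + 25.295892*g^6 + 9.757032*g^5 - 8.628708*g^4 + 0.669598*g^3 + 0.835026*g^2 - 0.262392*g + 0.024389)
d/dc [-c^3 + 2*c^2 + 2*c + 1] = -3*c^2 + 4*c + 2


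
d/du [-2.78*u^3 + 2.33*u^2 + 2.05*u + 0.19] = -8.34*u^2 + 4.66*u + 2.05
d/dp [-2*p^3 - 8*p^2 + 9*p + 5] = -6*p^2 - 16*p + 9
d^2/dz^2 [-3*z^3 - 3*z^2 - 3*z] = -18*z - 6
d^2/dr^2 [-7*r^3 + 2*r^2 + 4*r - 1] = 4 - 42*r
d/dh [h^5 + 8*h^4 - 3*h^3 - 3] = h^2*(5*h^2 + 32*h - 9)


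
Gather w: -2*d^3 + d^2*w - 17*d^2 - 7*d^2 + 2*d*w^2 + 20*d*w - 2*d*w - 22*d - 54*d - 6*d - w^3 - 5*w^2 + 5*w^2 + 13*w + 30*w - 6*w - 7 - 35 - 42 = -2*d^3 - 24*d^2 + 2*d*w^2 - 82*d - w^3 + w*(d^2 + 18*d + 37) - 84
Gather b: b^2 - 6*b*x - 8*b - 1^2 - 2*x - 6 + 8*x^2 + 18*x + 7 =b^2 + b*(-6*x - 8) + 8*x^2 + 16*x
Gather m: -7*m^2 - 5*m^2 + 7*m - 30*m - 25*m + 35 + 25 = -12*m^2 - 48*m + 60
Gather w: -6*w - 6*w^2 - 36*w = -6*w^2 - 42*w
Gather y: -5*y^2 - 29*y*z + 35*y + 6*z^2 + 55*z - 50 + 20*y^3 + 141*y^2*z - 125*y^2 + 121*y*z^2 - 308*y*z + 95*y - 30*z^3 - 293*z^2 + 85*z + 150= 20*y^3 + y^2*(141*z - 130) + y*(121*z^2 - 337*z + 130) - 30*z^3 - 287*z^2 + 140*z + 100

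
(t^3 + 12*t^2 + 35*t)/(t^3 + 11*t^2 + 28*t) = (t + 5)/(t + 4)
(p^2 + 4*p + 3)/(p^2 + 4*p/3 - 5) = 3*(p + 1)/(3*p - 5)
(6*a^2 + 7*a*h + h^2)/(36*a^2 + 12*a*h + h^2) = (a + h)/(6*a + h)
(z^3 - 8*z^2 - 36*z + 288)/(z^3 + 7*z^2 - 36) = (z^2 - 14*z + 48)/(z^2 + z - 6)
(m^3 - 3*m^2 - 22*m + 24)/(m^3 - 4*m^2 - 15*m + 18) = (m + 4)/(m + 3)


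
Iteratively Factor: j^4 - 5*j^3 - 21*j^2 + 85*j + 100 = (j + 1)*(j^3 - 6*j^2 - 15*j + 100) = (j - 5)*(j + 1)*(j^2 - j - 20) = (j - 5)^2*(j + 1)*(j + 4)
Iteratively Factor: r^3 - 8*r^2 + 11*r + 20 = (r + 1)*(r^2 - 9*r + 20) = (r - 4)*(r + 1)*(r - 5)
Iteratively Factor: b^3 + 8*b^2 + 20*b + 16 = (b + 2)*(b^2 + 6*b + 8) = (b + 2)^2*(b + 4)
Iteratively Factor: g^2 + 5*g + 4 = (g + 4)*(g + 1)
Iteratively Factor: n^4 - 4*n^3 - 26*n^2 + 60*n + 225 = (n - 5)*(n^3 + n^2 - 21*n - 45) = (n - 5)^2*(n^2 + 6*n + 9) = (n - 5)^2*(n + 3)*(n + 3)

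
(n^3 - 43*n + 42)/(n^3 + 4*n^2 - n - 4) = (n^2 + n - 42)/(n^2 + 5*n + 4)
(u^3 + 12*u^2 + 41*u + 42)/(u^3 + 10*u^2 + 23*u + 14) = (u + 3)/(u + 1)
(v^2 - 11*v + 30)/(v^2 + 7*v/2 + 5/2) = 2*(v^2 - 11*v + 30)/(2*v^2 + 7*v + 5)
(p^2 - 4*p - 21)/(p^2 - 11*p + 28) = (p + 3)/(p - 4)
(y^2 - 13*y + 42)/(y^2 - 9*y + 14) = (y - 6)/(y - 2)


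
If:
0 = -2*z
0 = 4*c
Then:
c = 0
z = 0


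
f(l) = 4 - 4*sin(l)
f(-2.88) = 5.03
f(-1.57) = 8.00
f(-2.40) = 6.70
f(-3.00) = 4.56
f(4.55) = 7.95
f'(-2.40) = 2.95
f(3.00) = 3.44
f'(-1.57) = -0.00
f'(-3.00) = 3.96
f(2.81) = 2.70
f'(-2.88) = 3.86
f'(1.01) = -2.13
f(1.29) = 0.16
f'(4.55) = 0.65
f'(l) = -4*cos(l)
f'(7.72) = -0.53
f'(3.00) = 3.96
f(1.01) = 0.61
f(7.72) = 0.04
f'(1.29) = -1.11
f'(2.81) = 3.78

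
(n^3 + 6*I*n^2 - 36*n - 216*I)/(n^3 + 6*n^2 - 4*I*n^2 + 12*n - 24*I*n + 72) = (n^2 + 6*n*(-1 + I) - 36*I)/(n^2 - 4*I*n + 12)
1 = 1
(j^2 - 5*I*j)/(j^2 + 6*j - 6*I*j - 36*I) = j*(j - 5*I)/(j^2 + 6*j*(1 - I) - 36*I)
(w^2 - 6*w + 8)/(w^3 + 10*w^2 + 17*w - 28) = (w^2 - 6*w + 8)/(w^3 + 10*w^2 + 17*w - 28)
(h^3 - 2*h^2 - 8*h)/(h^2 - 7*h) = (h^2 - 2*h - 8)/(h - 7)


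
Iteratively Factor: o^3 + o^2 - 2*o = (o)*(o^2 + o - 2) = o*(o + 2)*(o - 1)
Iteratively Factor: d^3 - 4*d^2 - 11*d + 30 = (d - 5)*(d^2 + d - 6) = (d - 5)*(d - 2)*(d + 3)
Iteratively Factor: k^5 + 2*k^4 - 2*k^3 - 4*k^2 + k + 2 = (k - 1)*(k^4 + 3*k^3 + k^2 - 3*k - 2) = (k - 1)*(k + 2)*(k^3 + k^2 - k - 1) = (k - 1)*(k + 1)*(k + 2)*(k^2 - 1) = (k - 1)*(k + 1)^2*(k + 2)*(k - 1)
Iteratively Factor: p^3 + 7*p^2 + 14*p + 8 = (p + 1)*(p^2 + 6*p + 8) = (p + 1)*(p + 4)*(p + 2)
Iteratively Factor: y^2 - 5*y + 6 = (y - 3)*(y - 2)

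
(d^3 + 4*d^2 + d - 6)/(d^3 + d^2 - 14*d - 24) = (d - 1)/(d - 4)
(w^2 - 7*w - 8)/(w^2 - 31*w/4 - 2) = 4*(w + 1)/(4*w + 1)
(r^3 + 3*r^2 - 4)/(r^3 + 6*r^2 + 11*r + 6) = (r^2 + r - 2)/(r^2 + 4*r + 3)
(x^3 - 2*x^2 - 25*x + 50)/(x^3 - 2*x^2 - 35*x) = (x^2 - 7*x + 10)/(x*(x - 7))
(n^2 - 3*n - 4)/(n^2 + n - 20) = (n + 1)/(n + 5)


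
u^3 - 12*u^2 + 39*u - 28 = (u - 7)*(u - 4)*(u - 1)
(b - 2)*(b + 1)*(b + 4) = b^3 + 3*b^2 - 6*b - 8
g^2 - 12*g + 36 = (g - 6)^2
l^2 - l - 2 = (l - 2)*(l + 1)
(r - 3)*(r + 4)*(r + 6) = r^3 + 7*r^2 - 6*r - 72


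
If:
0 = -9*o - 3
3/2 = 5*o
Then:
No Solution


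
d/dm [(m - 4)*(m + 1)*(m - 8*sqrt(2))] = 3*m^2 - 16*sqrt(2)*m - 6*m - 4 + 24*sqrt(2)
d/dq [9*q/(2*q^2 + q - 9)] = 9*(2*q^2 - q*(4*q + 1) + q - 9)/(2*q^2 + q - 9)^2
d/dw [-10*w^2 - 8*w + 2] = -20*w - 8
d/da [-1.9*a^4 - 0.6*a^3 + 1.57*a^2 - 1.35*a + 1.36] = -7.6*a^3 - 1.8*a^2 + 3.14*a - 1.35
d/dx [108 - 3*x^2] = -6*x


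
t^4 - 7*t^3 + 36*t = t*(t - 6)*(t - 3)*(t + 2)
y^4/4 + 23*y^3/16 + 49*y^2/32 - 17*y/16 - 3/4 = (y/4 + 1)*(y - 3/4)*(y + 1/2)*(y + 2)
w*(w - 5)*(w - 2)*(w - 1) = w^4 - 8*w^3 + 17*w^2 - 10*w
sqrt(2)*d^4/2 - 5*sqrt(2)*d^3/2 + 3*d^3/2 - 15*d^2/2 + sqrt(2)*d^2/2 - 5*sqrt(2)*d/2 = d*(d - 5)*(d + sqrt(2)/2)*(sqrt(2)*d/2 + 1)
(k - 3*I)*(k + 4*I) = k^2 + I*k + 12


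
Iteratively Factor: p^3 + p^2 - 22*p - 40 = (p - 5)*(p^2 + 6*p + 8) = (p - 5)*(p + 4)*(p + 2)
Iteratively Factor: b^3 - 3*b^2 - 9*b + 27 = (b - 3)*(b^2 - 9) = (b - 3)*(b + 3)*(b - 3)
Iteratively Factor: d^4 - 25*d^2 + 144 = (d + 4)*(d^3 - 4*d^2 - 9*d + 36) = (d - 4)*(d + 4)*(d^2 - 9) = (d - 4)*(d - 3)*(d + 4)*(d + 3)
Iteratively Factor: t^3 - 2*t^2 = (t - 2)*(t^2) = t*(t - 2)*(t)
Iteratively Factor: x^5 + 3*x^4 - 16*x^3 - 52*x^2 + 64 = (x - 1)*(x^4 + 4*x^3 - 12*x^2 - 64*x - 64) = (x - 1)*(x + 4)*(x^3 - 12*x - 16) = (x - 1)*(x + 2)*(x + 4)*(x^2 - 2*x - 8) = (x - 4)*(x - 1)*(x + 2)*(x + 4)*(x + 2)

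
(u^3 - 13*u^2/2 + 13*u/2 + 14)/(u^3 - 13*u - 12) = (u - 7/2)/(u + 3)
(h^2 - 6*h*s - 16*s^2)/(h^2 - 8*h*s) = (h + 2*s)/h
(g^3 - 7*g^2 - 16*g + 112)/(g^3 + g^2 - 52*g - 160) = (g^2 - 11*g + 28)/(g^2 - 3*g - 40)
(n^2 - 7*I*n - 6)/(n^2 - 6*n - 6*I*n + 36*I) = (n - I)/(n - 6)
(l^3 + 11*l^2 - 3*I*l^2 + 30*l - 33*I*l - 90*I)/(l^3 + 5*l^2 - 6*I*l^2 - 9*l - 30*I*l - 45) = (l + 6)/(l - 3*I)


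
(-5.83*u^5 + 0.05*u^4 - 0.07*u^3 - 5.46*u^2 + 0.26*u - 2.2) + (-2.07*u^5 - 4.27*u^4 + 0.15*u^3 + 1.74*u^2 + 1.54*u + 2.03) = -7.9*u^5 - 4.22*u^4 + 0.08*u^3 - 3.72*u^2 + 1.8*u - 0.17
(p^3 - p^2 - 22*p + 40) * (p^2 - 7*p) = p^5 - 8*p^4 - 15*p^3 + 194*p^2 - 280*p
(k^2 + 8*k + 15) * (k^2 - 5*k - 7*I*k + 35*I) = k^4 + 3*k^3 - 7*I*k^3 - 25*k^2 - 21*I*k^2 - 75*k + 175*I*k + 525*I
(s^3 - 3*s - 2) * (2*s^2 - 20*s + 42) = 2*s^5 - 20*s^4 + 36*s^3 + 56*s^2 - 86*s - 84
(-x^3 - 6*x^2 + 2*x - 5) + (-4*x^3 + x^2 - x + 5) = -5*x^3 - 5*x^2 + x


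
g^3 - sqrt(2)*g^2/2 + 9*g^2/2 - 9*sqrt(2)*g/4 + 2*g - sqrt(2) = (g + 1/2)*(g + 4)*(g - sqrt(2)/2)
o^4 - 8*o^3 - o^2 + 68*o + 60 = (o - 6)*(o - 5)*(o + 1)*(o + 2)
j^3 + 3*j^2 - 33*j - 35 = (j - 5)*(j + 1)*(j + 7)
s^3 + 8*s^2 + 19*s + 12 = (s + 1)*(s + 3)*(s + 4)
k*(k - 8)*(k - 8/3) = k^3 - 32*k^2/3 + 64*k/3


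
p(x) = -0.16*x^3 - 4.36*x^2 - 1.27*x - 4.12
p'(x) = -0.48*x^2 - 8.72*x - 1.27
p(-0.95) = -6.71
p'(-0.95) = 6.58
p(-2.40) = -23.97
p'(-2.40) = 16.89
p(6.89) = -272.18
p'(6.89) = -84.14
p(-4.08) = -60.65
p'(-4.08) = 26.32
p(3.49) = -68.46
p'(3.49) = -37.55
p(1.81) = -21.65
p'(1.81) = -18.63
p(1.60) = -17.97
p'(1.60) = -16.45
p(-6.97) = -152.90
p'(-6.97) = 36.19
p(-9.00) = -229.21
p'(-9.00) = 38.33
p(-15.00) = -426.07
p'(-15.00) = 21.53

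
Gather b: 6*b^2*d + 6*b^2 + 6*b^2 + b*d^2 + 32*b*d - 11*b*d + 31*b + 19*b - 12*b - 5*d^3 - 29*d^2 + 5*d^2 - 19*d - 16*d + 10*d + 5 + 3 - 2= b^2*(6*d + 12) + b*(d^2 + 21*d + 38) - 5*d^3 - 24*d^2 - 25*d + 6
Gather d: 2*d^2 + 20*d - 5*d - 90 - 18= 2*d^2 + 15*d - 108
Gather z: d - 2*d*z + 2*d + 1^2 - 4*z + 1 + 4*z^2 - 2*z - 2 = 3*d + 4*z^2 + z*(-2*d - 6)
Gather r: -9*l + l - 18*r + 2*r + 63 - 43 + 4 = -8*l - 16*r + 24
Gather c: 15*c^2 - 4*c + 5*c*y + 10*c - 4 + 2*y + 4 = 15*c^2 + c*(5*y + 6) + 2*y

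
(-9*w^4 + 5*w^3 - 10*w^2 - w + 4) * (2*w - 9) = -18*w^5 + 91*w^4 - 65*w^3 + 88*w^2 + 17*w - 36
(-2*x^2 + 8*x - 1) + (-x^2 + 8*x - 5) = -3*x^2 + 16*x - 6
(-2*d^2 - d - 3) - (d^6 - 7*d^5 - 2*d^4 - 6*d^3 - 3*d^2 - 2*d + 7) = -d^6 + 7*d^5 + 2*d^4 + 6*d^3 + d^2 + d - 10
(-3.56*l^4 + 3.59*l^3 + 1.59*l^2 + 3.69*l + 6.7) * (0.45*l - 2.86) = -1.602*l^5 + 11.7971*l^4 - 9.5519*l^3 - 2.8869*l^2 - 7.5384*l - 19.162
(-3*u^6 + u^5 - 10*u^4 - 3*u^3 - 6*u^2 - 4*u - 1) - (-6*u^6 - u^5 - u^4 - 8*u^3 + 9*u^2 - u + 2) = 3*u^6 + 2*u^5 - 9*u^4 + 5*u^3 - 15*u^2 - 3*u - 3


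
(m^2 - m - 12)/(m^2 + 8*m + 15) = (m - 4)/(m + 5)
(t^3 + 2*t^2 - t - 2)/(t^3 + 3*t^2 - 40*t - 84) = (t^2 - 1)/(t^2 + t - 42)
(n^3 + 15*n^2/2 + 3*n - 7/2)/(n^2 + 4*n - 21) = (2*n^2 + n - 1)/(2*(n - 3))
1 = 1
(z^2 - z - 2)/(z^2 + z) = (z - 2)/z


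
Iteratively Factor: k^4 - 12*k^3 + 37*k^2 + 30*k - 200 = (k - 5)*(k^3 - 7*k^2 + 2*k + 40) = (k - 5)*(k + 2)*(k^2 - 9*k + 20) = (k - 5)^2*(k + 2)*(k - 4)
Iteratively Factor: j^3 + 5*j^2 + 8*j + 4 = (j + 2)*(j^2 + 3*j + 2) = (j + 1)*(j + 2)*(j + 2)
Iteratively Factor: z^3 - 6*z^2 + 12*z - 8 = (z - 2)*(z^2 - 4*z + 4) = (z - 2)^2*(z - 2)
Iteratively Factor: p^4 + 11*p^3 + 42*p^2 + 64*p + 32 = (p + 4)*(p^3 + 7*p^2 + 14*p + 8) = (p + 4)^2*(p^2 + 3*p + 2) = (p + 2)*(p + 4)^2*(p + 1)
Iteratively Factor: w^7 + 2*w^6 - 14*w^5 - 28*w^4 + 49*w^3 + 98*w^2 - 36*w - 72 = (w + 3)*(w^6 - w^5 - 11*w^4 + 5*w^3 + 34*w^2 - 4*w - 24) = (w - 3)*(w + 3)*(w^5 + 2*w^4 - 5*w^3 - 10*w^2 + 4*w + 8) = (w - 3)*(w - 2)*(w + 3)*(w^4 + 4*w^3 + 3*w^2 - 4*w - 4) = (w - 3)*(w - 2)*(w - 1)*(w + 3)*(w^3 + 5*w^2 + 8*w + 4) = (w - 3)*(w - 2)*(w - 1)*(w + 1)*(w + 3)*(w^2 + 4*w + 4) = (w - 3)*(w - 2)*(w - 1)*(w + 1)*(w + 2)*(w + 3)*(w + 2)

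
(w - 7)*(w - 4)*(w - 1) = w^3 - 12*w^2 + 39*w - 28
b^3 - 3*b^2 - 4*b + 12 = (b - 3)*(b - 2)*(b + 2)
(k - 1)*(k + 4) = k^2 + 3*k - 4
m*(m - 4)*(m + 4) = m^3 - 16*m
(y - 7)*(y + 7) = y^2 - 49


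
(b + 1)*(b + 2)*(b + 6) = b^3 + 9*b^2 + 20*b + 12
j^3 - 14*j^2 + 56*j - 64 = (j - 8)*(j - 4)*(j - 2)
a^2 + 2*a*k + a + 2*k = (a + 1)*(a + 2*k)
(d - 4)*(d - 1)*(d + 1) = d^3 - 4*d^2 - d + 4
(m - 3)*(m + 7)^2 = m^3 + 11*m^2 + 7*m - 147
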